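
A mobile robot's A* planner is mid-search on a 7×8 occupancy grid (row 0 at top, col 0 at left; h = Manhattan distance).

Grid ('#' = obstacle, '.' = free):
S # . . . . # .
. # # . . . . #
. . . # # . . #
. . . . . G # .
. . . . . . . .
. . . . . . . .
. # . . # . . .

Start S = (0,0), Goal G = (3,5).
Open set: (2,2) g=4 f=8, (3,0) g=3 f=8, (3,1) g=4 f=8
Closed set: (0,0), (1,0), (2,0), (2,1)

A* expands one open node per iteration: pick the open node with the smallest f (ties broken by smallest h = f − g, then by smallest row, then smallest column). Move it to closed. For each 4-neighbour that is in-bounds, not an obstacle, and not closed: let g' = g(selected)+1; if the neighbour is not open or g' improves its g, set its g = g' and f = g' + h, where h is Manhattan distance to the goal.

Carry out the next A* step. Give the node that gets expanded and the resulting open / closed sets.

expanded=(2,2); open=[(3,0) g=3 f=8, (3,1) g=4 f=8, (3,2) g=5 f=8]; closed=[(0,0), (1,0), (2,0), (2,1), (2,2)]

step 1: expand (2,2) (f=8, h=4) → closed; open now [(3,0) g=3 f=8, (3,1) g=4 f=8, (3,2) g=5 f=8]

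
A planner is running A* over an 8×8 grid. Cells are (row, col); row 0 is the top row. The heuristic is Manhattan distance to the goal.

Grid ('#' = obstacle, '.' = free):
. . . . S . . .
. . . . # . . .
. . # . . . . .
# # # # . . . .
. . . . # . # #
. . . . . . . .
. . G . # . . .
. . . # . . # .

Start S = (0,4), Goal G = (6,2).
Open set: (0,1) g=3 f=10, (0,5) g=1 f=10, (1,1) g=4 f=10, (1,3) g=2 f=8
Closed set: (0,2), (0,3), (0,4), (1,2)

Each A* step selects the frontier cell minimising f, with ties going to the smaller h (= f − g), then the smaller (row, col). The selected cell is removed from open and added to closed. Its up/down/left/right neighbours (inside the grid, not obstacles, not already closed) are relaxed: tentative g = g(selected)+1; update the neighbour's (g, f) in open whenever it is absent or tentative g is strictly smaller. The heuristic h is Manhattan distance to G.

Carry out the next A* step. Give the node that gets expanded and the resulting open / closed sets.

expanded=(1,3); open=[(0,1) g=3 f=10, (0,5) g=1 f=10, (1,1) g=4 f=10, (2,3) g=3 f=8]; closed=[(0,2), (0,3), (0,4), (1,2), (1,3)]

step 1: expand (1,3) (f=8, h=6) → closed; open now [(0,1) g=3 f=10, (0,5) g=1 f=10, (1,1) g=4 f=10, (2,3) g=3 f=8]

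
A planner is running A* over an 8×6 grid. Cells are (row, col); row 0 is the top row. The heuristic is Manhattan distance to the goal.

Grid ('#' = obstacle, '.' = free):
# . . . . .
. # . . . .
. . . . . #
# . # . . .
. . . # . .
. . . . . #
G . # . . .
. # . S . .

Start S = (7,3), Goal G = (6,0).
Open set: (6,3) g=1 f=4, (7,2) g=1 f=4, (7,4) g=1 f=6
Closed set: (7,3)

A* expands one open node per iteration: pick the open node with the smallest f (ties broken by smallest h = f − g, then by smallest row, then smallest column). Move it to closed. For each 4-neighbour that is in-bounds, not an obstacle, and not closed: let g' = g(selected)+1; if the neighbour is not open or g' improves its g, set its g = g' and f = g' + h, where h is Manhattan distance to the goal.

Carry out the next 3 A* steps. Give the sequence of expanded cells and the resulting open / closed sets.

step 1: expand (6,3) (f=4, h=3) → closed; open now [(5,3) g=2 f=6, (6,4) g=2 f=6, (7,2) g=1 f=4, (7,4) g=1 f=6]
step 2: expand (7,2) (f=4, h=3) → closed; open now [(5,3) g=2 f=6, (6,4) g=2 f=6, (7,4) g=1 f=6]
step 3: expand (5,3) (f=6, h=4) → closed; open now [(5,2) g=3 f=6, (5,4) g=3 f=8, (6,4) g=2 f=6, (7,4) g=1 f=6]

order=[(6,3) → (7,2) → (5,3)]; open=[(5,2) g=3 f=6, (5,4) g=3 f=8, (6,4) g=2 f=6, (7,4) g=1 f=6]; closed=[(5,3), (6,3), (7,2), (7,3)]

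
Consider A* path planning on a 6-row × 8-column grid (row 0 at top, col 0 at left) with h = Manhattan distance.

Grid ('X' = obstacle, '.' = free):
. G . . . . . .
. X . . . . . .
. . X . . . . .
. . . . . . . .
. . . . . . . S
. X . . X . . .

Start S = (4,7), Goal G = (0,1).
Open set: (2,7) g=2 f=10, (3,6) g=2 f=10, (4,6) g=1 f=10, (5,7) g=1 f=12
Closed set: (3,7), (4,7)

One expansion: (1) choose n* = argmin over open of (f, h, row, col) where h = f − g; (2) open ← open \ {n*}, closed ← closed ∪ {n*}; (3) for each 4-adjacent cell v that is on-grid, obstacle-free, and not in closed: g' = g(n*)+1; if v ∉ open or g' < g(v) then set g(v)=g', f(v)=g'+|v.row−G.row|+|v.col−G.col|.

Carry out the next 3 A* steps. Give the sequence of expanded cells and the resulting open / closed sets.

order=[(2,7) → (1,7) → (0,7)]; open=[(0,6) g=5 f=10, (1,6) g=4 f=10, (2,6) g=3 f=10, (3,6) g=2 f=10, (4,6) g=1 f=10, (5,7) g=1 f=12]; closed=[(0,7), (1,7), (2,7), (3,7), (4,7)]

step 1: expand (2,7) (f=10, h=8) → closed; open now [(1,7) g=3 f=10, (2,6) g=3 f=10, (3,6) g=2 f=10, (4,6) g=1 f=10, (5,7) g=1 f=12]
step 2: expand (1,7) (f=10, h=7) → closed; open now [(0,7) g=4 f=10, (1,6) g=4 f=10, (2,6) g=3 f=10, (3,6) g=2 f=10, (4,6) g=1 f=10, (5,7) g=1 f=12]
step 3: expand (0,7) (f=10, h=6) → closed; open now [(0,6) g=5 f=10, (1,6) g=4 f=10, (2,6) g=3 f=10, (3,6) g=2 f=10, (4,6) g=1 f=10, (5,7) g=1 f=12]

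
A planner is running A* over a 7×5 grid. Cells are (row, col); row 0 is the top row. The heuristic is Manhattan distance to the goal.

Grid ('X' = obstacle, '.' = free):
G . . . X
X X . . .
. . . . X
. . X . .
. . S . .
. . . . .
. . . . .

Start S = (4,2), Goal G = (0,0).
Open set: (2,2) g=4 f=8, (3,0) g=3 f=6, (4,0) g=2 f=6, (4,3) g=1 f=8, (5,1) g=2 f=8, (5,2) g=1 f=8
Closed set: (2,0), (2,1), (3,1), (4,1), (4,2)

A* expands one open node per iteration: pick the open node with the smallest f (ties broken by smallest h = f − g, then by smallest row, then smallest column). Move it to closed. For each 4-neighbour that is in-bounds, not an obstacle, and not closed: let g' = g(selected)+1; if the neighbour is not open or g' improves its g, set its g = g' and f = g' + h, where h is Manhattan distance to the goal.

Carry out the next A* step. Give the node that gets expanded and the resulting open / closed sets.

step 1: expand (3,0) (f=6, h=3) → closed; open now [(2,2) g=4 f=8, (4,0) g=2 f=6, (4,3) g=1 f=8, (5,1) g=2 f=8, (5,2) g=1 f=8]

expanded=(3,0); open=[(2,2) g=4 f=8, (4,0) g=2 f=6, (4,3) g=1 f=8, (5,1) g=2 f=8, (5,2) g=1 f=8]; closed=[(2,0), (2,1), (3,0), (3,1), (4,1), (4,2)]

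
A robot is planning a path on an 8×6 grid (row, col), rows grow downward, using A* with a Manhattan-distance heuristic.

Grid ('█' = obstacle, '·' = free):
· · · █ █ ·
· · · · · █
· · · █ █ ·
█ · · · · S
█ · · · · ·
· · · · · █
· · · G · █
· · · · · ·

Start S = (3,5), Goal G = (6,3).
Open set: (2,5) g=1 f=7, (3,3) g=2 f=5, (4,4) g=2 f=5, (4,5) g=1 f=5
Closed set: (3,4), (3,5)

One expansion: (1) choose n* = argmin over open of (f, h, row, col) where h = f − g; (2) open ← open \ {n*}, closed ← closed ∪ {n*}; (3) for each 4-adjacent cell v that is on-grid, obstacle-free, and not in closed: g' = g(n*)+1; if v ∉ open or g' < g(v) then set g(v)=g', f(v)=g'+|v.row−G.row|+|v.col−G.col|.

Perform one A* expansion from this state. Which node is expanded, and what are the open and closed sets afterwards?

expanded=(3,3); open=[(2,5) g=1 f=7, (3,2) g=3 f=7, (4,3) g=3 f=5, (4,4) g=2 f=5, (4,5) g=1 f=5]; closed=[(3,3), (3,4), (3,5)]

step 1: expand (3,3) (f=5, h=3) → closed; open now [(2,5) g=1 f=7, (3,2) g=3 f=7, (4,3) g=3 f=5, (4,4) g=2 f=5, (4,5) g=1 f=5]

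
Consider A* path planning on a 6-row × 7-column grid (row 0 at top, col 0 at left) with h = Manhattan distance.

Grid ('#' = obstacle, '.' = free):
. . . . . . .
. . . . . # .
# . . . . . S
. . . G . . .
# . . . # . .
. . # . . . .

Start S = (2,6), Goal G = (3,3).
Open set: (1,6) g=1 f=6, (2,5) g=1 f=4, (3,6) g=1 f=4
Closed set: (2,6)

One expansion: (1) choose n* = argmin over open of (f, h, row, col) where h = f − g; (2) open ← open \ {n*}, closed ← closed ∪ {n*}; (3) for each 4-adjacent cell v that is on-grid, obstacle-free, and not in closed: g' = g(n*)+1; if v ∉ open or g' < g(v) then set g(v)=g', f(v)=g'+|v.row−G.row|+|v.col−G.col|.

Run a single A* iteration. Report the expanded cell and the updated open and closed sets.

expanded=(2,5); open=[(1,6) g=1 f=6, (2,4) g=2 f=4, (3,5) g=2 f=4, (3,6) g=1 f=4]; closed=[(2,5), (2,6)]

step 1: expand (2,5) (f=4, h=3) → closed; open now [(1,6) g=1 f=6, (2,4) g=2 f=4, (3,5) g=2 f=4, (3,6) g=1 f=4]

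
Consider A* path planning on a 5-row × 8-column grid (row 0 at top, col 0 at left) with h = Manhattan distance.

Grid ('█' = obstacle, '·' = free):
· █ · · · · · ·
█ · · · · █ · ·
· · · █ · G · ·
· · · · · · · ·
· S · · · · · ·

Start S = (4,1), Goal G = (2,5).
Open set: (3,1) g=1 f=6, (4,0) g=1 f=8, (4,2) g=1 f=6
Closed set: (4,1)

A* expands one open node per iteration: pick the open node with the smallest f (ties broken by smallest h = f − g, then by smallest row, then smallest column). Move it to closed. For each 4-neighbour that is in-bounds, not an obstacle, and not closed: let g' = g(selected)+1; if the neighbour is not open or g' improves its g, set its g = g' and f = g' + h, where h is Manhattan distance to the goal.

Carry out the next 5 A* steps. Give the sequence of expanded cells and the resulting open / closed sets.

order=[(3,1) → (2,1) → (2,2) → (3,2) → (3,3)]; open=[(1,1) g=3 f=8, (1,2) g=4 f=8, (2,0) g=3 f=8, (3,0) g=2 f=8, (3,4) g=4 f=6, (4,0) g=1 f=8, (4,2) g=1 f=6, (4,3) g=4 f=8]; closed=[(2,1), (2,2), (3,1), (3,2), (3,3), (4,1)]

step 1: expand (3,1) (f=6, h=5) → closed; open now [(2,1) g=2 f=6, (3,0) g=2 f=8, (3,2) g=2 f=6, (4,0) g=1 f=8, (4,2) g=1 f=6]
step 2: expand (2,1) (f=6, h=4) → closed; open now [(1,1) g=3 f=8, (2,0) g=3 f=8, (2,2) g=3 f=6, (3,0) g=2 f=8, (3,2) g=2 f=6, (4,0) g=1 f=8, (4,2) g=1 f=6]
step 3: expand (2,2) (f=6, h=3) → closed; open now [(1,1) g=3 f=8, (1,2) g=4 f=8, (2,0) g=3 f=8, (3,0) g=2 f=8, (3,2) g=2 f=6, (4,0) g=1 f=8, (4,2) g=1 f=6]
step 4: expand (3,2) (f=6, h=4) → closed; open now [(1,1) g=3 f=8, (1,2) g=4 f=8, (2,0) g=3 f=8, (3,0) g=2 f=8, (3,3) g=3 f=6, (4,0) g=1 f=8, (4,2) g=1 f=6]
step 5: expand (3,3) (f=6, h=3) → closed; open now [(1,1) g=3 f=8, (1,2) g=4 f=8, (2,0) g=3 f=8, (3,0) g=2 f=8, (3,4) g=4 f=6, (4,0) g=1 f=8, (4,2) g=1 f=6, (4,3) g=4 f=8]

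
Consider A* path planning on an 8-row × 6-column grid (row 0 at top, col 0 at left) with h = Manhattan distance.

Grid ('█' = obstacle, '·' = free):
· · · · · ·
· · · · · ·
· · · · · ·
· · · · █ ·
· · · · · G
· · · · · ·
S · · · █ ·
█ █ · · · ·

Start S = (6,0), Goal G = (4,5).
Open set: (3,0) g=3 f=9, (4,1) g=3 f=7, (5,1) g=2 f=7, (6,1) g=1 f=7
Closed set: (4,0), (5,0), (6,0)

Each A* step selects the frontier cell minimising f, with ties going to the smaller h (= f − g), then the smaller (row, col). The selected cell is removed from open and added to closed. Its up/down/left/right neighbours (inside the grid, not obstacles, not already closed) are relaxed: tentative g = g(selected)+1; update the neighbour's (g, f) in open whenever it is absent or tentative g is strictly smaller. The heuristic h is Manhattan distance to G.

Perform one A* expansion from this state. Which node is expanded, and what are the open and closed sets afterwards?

expanded=(4,1); open=[(3,0) g=3 f=9, (3,1) g=4 f=9, (4,2) g=4 f=7, (5,1) g=2 f=7, (6,1) g=1 f=7]; closed=[(4,0), (4,1), (5,0), (6,0)]

step 1: expand (4,1) (f=7, h=4) → closed; open now [(3,0) g=3 f=9, (3,1) g=4 f=9, (4,2) g=4 f=7, (5,1) g=2 f=7, (6,1) g=1 f=7]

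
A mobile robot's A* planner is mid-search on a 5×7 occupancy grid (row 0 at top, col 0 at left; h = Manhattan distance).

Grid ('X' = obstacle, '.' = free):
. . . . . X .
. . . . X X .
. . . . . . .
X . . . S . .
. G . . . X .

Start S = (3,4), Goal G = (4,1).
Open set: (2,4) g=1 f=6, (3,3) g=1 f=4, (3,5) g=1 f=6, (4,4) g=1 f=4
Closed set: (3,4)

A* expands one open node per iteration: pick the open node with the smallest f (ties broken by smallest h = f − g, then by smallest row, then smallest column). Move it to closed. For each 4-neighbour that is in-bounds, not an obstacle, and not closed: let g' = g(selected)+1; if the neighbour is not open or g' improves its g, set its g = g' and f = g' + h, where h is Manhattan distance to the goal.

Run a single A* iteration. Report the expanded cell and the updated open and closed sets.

expanded=(3,3); open=[(2,3) g=2 f=6, (2,4) g=1 f=6, (3,2) g=2 f=4, (3,5) g=1 f=6, (4,3) g=2 f=4, (4,4) g=1 f=4]; closed=[(3,3), (3,4)]

step 1: expand (3,3) (f=4, h=3) → closed; open now [(2,3) g=2 f=6, (2,4) g=1 f=6, (3,2) g=2 f=4, (3,5) g=1 f=6, (4,3) g=2 f=4, (4,4) g=1 f=4]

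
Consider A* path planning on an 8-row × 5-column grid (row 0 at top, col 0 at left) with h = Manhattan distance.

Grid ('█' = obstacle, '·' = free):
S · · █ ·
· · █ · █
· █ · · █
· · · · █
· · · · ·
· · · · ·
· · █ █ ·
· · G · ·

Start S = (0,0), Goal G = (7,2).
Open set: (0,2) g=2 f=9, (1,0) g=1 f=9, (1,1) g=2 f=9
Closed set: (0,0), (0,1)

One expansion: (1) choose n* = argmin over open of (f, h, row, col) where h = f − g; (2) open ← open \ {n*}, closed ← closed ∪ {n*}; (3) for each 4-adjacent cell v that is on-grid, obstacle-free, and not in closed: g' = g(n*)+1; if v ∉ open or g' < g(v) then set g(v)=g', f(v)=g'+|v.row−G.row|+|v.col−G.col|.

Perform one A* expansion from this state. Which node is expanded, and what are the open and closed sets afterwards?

expanded=(0,2); open=[(1,0) g=1 f=9, (1,1) g=2 f=9]; closed=[(0,0), (0,1), (0,2)]

step 1: expand (0,2) (f=9, h=7) → closed; open now [(1,0) g=1 f=9, (1,1) g=2 f=9]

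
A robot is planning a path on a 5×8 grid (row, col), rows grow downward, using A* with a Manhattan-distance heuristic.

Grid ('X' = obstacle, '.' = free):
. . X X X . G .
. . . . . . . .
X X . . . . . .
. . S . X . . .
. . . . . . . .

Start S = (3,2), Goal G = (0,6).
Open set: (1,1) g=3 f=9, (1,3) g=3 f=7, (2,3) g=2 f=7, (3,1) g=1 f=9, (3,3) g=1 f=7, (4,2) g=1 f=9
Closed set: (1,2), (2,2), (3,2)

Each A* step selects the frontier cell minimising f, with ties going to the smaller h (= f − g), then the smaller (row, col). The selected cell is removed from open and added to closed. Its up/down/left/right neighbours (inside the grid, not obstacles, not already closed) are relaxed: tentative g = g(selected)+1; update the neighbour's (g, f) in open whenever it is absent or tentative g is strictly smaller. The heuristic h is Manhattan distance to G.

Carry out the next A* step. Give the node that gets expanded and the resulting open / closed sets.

step 1: expand (1,3) (f=7, h=4) → closed; open now [(1,1) g=3 f=9, (1,4) g=4 f=7, (2,3) g=2 f=7, (3,1) g=1 f=9, (3,3) g=1 f=7, (4,2) g=1 f=9]

expanded=(1,3); open=[(1,1) g=3 f=9, (1,4) g=4 f=7, (2,3) g=2 f=7, (3,1) g=1 f=9, (3,3) g=1 f=7, (4,2) g=1 f=9]; closed=[(1,2), (1,3), (2,2), (3,2)]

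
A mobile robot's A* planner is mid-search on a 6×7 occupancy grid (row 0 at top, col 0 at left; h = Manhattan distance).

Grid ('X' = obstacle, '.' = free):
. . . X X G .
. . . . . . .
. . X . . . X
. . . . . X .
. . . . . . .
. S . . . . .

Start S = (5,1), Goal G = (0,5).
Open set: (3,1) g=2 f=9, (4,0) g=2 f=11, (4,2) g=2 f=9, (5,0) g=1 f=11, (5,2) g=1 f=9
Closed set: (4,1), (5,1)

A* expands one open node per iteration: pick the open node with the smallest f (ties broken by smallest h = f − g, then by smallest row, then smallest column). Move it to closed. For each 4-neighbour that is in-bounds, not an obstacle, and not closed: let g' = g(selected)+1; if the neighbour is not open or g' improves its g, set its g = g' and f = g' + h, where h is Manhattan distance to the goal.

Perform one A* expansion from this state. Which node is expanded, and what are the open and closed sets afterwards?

expanded=(3,1); open=[(2,1) g=3 f=9, (3,0) g=3 f=11, (3,2) g=3 f=9, (4,0) g=2 f=11, (4,2) g=2 f=9, (5,0) g=1 f=11, (5,2) g=1 f=9]; closed=[(3,1), (4,1), (5,1)]

step 1: expand (3,1) (f=9, h=7) → closed; open now [(2,1) g=3 f=9, (3,0) g=3 f=11, (3,2) g=3 f=9, (4,0) g=2 f=11, (4,2) g=2 f=9, (5,0) g=1 f=11, (5,2) g=1 f=9]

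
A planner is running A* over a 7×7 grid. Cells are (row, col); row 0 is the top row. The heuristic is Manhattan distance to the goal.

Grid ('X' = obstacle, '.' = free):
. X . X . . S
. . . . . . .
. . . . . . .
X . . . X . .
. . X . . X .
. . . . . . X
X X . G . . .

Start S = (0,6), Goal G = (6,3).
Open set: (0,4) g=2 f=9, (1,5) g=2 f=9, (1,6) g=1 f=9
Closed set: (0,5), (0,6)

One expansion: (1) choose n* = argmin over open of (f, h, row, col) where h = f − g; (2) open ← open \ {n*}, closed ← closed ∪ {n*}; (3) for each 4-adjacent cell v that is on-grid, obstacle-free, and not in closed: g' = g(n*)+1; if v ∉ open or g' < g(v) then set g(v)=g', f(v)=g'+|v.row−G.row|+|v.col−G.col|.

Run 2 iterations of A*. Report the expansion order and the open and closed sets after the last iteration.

order=[(0,4) → (1,4)]; open=[(1,3) g=4 f=9, (1,5) g=2 f=9, (1,6) g=1 f=9, (2,4) g=4 f=9]; closed=[(0,4), (0,5), (0,6), (1,4)]

step 1: expand (0,4) (f=9, h=7) → closed; open now [(1,4) g=3 f=9, (1,5) g=2 f=9, (1,6) g=1 f=9]
step 2: expand (1,4) (f=9, h=6) → closed; open now [(1,3) g=4 f=9, (1,5) g=2 f=9, (1,6) g=1 f=9, (2,4) g=4 f=9]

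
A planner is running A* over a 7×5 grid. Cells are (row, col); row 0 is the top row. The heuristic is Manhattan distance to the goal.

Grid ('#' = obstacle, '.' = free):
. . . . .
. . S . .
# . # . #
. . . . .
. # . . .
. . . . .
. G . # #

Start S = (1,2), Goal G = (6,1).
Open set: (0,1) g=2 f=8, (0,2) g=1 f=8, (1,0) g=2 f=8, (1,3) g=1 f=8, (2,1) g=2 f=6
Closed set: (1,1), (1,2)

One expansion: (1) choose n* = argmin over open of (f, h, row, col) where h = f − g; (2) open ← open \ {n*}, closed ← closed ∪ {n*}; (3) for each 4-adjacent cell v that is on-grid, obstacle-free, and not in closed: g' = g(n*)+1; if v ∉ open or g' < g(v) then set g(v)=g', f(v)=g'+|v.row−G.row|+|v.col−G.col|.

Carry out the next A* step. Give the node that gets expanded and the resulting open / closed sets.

expanded=(2,1); open=[(0,1) g=2 f=8, (0,2) g=1 f=8, (1,0) g=2 f=8, (1,3) g=1 f=8, (3,1) g=3 f=6]; closed=[(1,1), (1,2), (2,1)]

step 1: expand (2,1) (f=6, h=4) → closed; open now [(0,1) g=2 f=8, (0,2) g=1 f=8, (1,0) g=2 f=8, (1,3) g=1 f=8, (3,1) g=3 f=6]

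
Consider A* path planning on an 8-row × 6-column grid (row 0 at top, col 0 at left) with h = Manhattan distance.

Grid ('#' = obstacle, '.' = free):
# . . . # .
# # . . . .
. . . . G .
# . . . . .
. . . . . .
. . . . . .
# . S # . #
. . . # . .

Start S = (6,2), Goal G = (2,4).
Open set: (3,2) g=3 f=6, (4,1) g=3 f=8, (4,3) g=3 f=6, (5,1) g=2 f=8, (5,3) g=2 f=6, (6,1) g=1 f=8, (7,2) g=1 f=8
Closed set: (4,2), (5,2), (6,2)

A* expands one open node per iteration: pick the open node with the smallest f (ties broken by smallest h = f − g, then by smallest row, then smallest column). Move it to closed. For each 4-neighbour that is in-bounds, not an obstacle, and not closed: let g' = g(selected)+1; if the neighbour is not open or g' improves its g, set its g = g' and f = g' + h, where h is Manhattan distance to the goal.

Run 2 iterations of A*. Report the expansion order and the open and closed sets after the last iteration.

step 1: expand (3,2) (f=6, h=3) → closed; open now [(2,2) g=4 f=6, (3,1) g=4 f=8, (3,3) g=4 f=6, (4,1) g=3 f=8, (4,3) g=3 f=6, (5,1) g=2 f=8, (5,3) g=2 f=6, (6,1) g=1 f=8, (7,2) g=1 f=8]
step 2: expand (2,2) (f=6, h=2) → closed; open now [(1,2) g=5 f=8, (2,1) g=5 f=8, (2,3) g=5 f=6, (3,1) g=4 f=8, (3,3) g=4 f=6, (4,1) g=3 f=8, (4,3) g=3 f=6, (5,1) g=2 f=8, (5,3) g=2 f=6, (6,1) g=1 f=8, (7,2) g=1 f=8]

order=[(3,2) → (2,2)]; open=[(1,2) g=5 f=8, (2,1) g=5 f=8, (2,3) g=5 f=6, (3,1) g=4 f=8, (3,3) g=4 f=6, (4,1) g=3 f=8, (4,3) g=3 f=6, (5,1) g=2 f=8, (5,3) g=2 f=6, (6,1) g=1 f=8, (7,2) g=1 f=8]; closed=[(2,2), (3,2), (4,2), (5,2), (6,2)]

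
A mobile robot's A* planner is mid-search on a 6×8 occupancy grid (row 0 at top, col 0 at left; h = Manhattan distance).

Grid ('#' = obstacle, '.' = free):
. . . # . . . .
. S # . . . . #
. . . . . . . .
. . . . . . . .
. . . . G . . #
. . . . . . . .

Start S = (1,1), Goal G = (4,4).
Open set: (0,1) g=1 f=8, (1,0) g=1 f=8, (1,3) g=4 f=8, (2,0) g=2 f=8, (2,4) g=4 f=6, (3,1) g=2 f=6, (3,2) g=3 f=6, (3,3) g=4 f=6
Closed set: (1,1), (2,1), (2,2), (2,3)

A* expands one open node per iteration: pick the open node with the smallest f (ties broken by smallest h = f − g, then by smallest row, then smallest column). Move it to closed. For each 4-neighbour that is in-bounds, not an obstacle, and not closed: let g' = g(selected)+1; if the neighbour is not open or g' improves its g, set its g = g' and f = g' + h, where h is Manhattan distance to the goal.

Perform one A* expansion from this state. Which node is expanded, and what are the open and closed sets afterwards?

expanded=(2,4); open=[(0,1) g=1 f=8, (1,0) g=1 f=8, (1,3) g=4 f=8, (1,4) g=5 f=8, (2,0) g=2 f=8, (2,5) g=5 f=8, (3,1) g=2 f=6, (3,2) g=3 f=6, (3,3) g=4 f=6, (3,4) g=5 f=6]; closed=[(1,1), (2,1), (2,2), (2,3), (2,4)]

step 1: expand (2,4) (f=6, h=2) → closed; open now [(0,1) g=1 f=8, (1,0) g=1 f=8, (1,3) g=4 f=8, (1,4) g=5 f=8, (2,0) g=2 f=8, (2,5) g=5 f=8, (3,1) g=2 f=6, (3,2) g=3 f=6, (3,3) g=4 f=6, (3,4) g=5 f=6]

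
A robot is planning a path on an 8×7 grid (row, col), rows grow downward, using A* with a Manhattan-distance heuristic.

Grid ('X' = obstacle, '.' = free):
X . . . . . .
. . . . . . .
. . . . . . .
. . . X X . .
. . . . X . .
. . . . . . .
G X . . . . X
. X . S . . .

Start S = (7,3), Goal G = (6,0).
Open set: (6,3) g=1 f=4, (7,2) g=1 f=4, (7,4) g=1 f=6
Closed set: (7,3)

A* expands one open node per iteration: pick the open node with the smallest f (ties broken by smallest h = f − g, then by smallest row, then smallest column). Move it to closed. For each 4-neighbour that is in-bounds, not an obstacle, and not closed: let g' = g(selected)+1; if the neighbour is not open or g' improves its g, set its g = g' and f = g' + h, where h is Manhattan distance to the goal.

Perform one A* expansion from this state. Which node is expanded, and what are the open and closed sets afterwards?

expanded=(6,3); open=[(5,3) g=2 f=6, (6,2) g=2 f=4, (6,4) g=2 f=6, (7,2) g=1 f=4, (7,4) g=1 f=6]; closed=[(6,3), (7,3)]

step 1: expand (6,3) (f=4, h=3) → closed; open now [(5,3) g=2 f=6, (6,2) g=2 f=4, (6,4) g=2 f=6, (7,2) g=1 f=4, (7,4) g=1 f=6]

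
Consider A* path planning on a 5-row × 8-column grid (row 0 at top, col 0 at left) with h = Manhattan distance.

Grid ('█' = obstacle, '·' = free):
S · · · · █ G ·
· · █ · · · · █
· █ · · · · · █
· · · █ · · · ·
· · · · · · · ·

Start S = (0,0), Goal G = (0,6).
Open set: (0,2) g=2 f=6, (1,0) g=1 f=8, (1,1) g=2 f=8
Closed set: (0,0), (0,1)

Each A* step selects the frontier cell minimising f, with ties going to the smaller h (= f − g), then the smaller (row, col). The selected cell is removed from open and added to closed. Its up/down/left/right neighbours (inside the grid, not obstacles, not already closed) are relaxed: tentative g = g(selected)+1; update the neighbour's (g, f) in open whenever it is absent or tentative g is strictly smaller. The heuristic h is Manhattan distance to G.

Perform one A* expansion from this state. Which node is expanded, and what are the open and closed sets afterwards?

step 1: expand (0,2) (f=6, h=4) → closed; open now [(0,3) g=3 f=6, (1,0) g=1 f=8, (1,1) g=2 f=8]

expanded=(0,2); open=[(0,3) g=3 f=6, (1,0) g=1 f=8, (1,1) g=2 f=8]; closed=[(0,0), (0,1), (0,2)]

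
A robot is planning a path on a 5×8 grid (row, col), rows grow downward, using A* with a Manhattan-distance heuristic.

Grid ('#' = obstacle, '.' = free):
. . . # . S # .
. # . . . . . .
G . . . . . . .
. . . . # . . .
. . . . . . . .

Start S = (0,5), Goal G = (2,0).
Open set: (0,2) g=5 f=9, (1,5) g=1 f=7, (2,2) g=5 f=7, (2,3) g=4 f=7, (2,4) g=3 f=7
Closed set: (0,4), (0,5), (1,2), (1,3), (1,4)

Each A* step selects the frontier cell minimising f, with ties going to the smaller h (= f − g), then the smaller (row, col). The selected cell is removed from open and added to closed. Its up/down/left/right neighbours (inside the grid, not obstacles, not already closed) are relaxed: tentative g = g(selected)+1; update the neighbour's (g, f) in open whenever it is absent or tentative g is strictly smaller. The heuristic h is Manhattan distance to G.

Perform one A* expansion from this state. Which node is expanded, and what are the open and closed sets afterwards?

step 1: expand (2,2) (f=7, h=2) → closed; open now [(0,2) g=5 f=9, (1,5) g=1 f=7, (2,1) g=6 f=7, (2,3) g=4 f=7, (2,4) g=3 f=7, (3,2) g=6 f=9]

expanded=(2,2); open=[(0,2) g=5 f=9, (1,5) g=1 f=7, (2,1) g=6 f=7, (2,3) g=4 f=7, (2,4) g=3 f=7, (3,2) g=6 f=9]; closed=[(0,4), (0,5), (1,2), (1,3), (1,4), (2,2)]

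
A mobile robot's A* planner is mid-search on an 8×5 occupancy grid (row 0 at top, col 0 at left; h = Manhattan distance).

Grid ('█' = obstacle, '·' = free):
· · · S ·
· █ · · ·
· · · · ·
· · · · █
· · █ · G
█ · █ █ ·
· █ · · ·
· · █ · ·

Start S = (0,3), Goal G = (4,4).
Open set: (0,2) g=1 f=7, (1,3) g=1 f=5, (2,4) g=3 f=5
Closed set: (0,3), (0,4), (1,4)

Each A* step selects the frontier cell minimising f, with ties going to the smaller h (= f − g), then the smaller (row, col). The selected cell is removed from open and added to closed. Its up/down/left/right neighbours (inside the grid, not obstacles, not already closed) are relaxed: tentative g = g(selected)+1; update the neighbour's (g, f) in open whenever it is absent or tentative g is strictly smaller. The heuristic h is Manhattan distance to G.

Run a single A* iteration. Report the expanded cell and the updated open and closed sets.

step 1: expand (2,4) (f=5, h=2) → closed; open now [(0,2) g=1 f=7, (1,3) g=1 f=5, (2,3) g=4 f=7]

expanded=(2,4); open=[(0,2) g=1 f=7, (1,3) g=1 f=5, (2,3) g=4 f=7]; closed=[(0,3), (0,4), (1,4), (2,4)]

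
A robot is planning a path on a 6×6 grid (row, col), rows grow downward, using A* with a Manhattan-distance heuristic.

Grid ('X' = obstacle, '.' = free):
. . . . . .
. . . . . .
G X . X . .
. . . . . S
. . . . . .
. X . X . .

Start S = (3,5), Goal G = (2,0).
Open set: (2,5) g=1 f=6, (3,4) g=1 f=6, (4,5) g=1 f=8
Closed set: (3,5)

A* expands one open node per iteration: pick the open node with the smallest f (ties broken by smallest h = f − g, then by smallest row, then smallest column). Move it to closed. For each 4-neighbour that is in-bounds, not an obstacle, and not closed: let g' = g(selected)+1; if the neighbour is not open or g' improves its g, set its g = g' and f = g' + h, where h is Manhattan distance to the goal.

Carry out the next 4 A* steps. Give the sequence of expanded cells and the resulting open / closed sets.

step 1: expand (2,5) (f=6, h=5) → closed; open now [(1,5) g=2 f=8, (2,4) g=2 f=6, (3,4) g=1 f=6, (4,5) g=1 f=8]
step 2: expand (2,4) (f=6, h=4) → closed; open now [(1,4) g=3 f=8, (1,5) g=2 f=8, (3,4) g=1 f=6, (4,5) g=1 f=8]
step 3: expand (3,4) (f=6, h=5) → closed; open now [(1,4) g=3 f=8, (1,5) g=2 f=8, (3,3) g=2 f=6, (4,4) g=2 f=8, (4,5) g=1 f=8]
step 4: expand (3,3) (f=6, h=4) → closed; open now [(1,4) g=3 f=8, (1,5) g=2 f=8, (3,2) g=3 f=6, (4,3) g=3 f=8, (4,4) g=2 f=8, (4,5) g=1 f=8]

order=[(2,5) → (2,4) → (3,4) → (3,3)]; open=[(1,4) g=3 f=8, (1,5) g=2 f=8, (3,2) g=3 f=6, (4,3) g=3 f=8, (4,4) g=2 f=8, (4,5) g=1 f=8]; closed=[(2,4), (2,5), (3,3), (3,4), (3,5)]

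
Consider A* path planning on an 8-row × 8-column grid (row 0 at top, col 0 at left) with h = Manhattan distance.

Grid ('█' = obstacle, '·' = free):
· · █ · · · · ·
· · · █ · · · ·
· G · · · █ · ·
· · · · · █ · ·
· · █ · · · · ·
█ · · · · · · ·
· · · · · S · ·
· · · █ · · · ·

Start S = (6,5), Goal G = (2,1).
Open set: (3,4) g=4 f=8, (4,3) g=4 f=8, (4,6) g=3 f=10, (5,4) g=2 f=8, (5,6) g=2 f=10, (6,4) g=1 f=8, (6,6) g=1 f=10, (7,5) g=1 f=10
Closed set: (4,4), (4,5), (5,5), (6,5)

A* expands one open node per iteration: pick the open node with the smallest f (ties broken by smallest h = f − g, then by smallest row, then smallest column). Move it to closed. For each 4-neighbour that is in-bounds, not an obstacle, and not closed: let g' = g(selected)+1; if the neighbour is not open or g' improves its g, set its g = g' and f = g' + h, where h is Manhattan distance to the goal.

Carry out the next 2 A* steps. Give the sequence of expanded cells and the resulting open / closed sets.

order=[(3,4) → (2,4)]; open=[(1,4) g=6 f=10, (2,3) g=6 f=8, (3,3) g=5 f=8, (4,3) g=4 f=8, (4,6) g=3 f=10, (5,4) g=2 f=8, (5,6) g=2 f=10, (6,4) g=1 f=8, (6,6) g=1 f=10, (7,5) g=1 f=10]; closed=[(2,4), (3,4), (4,4), (4,5), (5,5), (6,5)]

step 1: expand (3,4) (f=8, h=4) → closed; open now [(2,4) g=5 f=8, (3,3) g=5 f=8, (4,3) g=4 f=8, (4,6) g=3 f=10, (5,4) g=2 f=8, (5,6) g=2 f=10, (6,4) g=1 f=8, (6,6) g=1 f=10, (7,5) g=1 f=10]
step 2: expand (2,4) (f=8, h=3) → closed; open now [(1,4) g=6 f=10, (2,3) g=6 f=8, (3,3) g=5 f=8, (4,3) g=4 f=8, (4,6) g=3 f=10, (5,4) g=2 f=8, (5,6) g=2 f=10, (6,4) g=1 f=8, (6,6) g=1 f=10, (7,5) g=1 f=10]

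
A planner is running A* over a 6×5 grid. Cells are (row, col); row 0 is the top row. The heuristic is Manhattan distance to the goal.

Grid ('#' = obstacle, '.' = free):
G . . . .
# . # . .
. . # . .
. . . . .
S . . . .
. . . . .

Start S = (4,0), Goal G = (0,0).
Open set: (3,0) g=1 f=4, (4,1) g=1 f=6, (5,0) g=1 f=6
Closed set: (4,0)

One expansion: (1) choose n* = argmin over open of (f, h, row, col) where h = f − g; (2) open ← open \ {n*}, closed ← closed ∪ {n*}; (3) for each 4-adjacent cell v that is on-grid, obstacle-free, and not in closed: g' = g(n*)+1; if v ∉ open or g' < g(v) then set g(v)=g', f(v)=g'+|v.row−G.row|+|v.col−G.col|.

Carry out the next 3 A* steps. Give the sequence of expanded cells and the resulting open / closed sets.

step 1: expand (3,0) (f=4, h=3) → closed; open now [(2,0) g=2 f=4, (3,1) g=2 f=6, (4,1) g=1 f=6, (5,0) g=1 f=6]
step 2: expand (2,0) (f=4, h=2) → closed; open now [(2,1) g=3 f=6, (3,1) g=2 f=6, (4,1) g=1 f=6, (5,0) g=1 f=6]
step 3: expand (2,1) (f=6, h=3) → closed; open now [(1,1) g=4 f=6, (3,1) g=2 f=6, (4,1) g=1 f=6, (5,0) g=1 f=6]

order=[(3,0) → (2,0) → (2,1)]; open=[(1,1) g=4 f=6, (3,1) g=2 f=6, (4,1) g=1 f=6, (5,0) g=1 f=6]; closed=[(2,0), (2,1), (3,0), (4,0)]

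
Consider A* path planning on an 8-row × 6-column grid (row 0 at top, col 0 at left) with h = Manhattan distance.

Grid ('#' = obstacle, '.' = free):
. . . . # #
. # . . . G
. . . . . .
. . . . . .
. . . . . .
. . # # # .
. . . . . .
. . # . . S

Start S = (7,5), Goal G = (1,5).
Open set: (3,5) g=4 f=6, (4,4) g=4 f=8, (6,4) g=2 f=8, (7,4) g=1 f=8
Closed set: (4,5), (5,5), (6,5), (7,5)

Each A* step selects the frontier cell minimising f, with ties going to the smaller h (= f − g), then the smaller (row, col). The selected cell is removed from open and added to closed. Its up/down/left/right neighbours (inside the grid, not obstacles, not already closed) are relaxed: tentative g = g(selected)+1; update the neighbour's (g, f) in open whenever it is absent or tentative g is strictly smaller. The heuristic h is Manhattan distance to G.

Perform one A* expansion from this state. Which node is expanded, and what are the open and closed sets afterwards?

expanded=(3,5); open=[(2,5) g=5 f=6, (3,4) g=5 f=8, (4,4) g=4 f=8, (6,4) g=2 f=8, (7,4) g=1 f=8]; closed=[(3,5), (4,5), (5,5), (6,5), (7,5)]

step 1: expand (3,5) (f=6, h=2) → closed; open now [(2,5) g=5 f=6, (3,4) g=5 f=8, (4,4) g=4 f=8, (6,4) g=2 f=8, (7,4) g=1 f=8]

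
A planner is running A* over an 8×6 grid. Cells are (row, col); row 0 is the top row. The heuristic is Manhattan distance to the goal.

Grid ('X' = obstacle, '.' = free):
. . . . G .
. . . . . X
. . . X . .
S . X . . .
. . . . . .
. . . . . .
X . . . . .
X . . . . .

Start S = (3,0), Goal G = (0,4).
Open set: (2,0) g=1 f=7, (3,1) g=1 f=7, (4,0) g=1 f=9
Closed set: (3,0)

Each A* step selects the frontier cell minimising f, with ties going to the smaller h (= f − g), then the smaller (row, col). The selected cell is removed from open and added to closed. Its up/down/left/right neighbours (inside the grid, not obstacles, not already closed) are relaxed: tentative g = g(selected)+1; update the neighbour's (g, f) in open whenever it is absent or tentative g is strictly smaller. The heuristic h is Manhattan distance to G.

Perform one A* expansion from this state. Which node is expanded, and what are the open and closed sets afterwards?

expanded=(2,0); open=[(1,0) g=2 f=7, (2,1) g=2 f=7, (3,1) g=1 f=7, (4,0) g=1 f=9]; closed=[(2,0), (3,0)]

step 1: expand (2,0) (f=7, h=6) → closed; open now [(1,0) g=2 f=7, (2,1) g=2 f=7, (3,1) g=1 f=7, (4,0) g=1 f=9]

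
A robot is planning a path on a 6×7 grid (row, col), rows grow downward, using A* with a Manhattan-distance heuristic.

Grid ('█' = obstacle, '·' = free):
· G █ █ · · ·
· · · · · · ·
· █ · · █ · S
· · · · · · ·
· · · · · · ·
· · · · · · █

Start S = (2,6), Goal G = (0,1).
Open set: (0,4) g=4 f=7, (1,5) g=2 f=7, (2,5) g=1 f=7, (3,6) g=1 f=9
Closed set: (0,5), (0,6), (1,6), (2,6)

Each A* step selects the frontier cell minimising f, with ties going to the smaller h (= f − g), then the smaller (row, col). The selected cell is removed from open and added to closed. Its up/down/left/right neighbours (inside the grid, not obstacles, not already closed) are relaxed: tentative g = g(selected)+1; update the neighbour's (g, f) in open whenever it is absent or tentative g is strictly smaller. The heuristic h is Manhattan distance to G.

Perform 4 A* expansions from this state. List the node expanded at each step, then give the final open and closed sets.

order=[(0,4) → (1,5) → (1,4) → (1,3)]; open=[(1,2) g=5 f=7, (2,3) g=5 f=9, (2,5) g=1 f=7, (3,6) g=1 f=9]; closed=[(0,4), (0,5), (0,6), (1,3), (1,4), (1,5), (1,6), (2,6)]

step 1: expand (0,4) (f=7, h=3) → closed; open now [(1,4) g=5 f=9, (1,5) g=2 f=7, (2,5) g=1 f=7, (3,6) g=1 f=9]
step 2: expand (1,5) (f=7, h=5) → closed; open now [(1,4) g=3 f=7, (2,5) g=1 f=7, (3,6) g=1 f=9]
step 3: expand (1,4) (f=7, h=4) → closed; open now [(1,3) g=4 f=7, (2,5) g=1 f=7, (3,6) g=1 f=9]
step 4: expand (1,3) (f=7, h=3) → closed; open now [(1,2) g=5 f=7, (2,3) g=5 f=9, (2,5) g=1 f=7, (3,6) g=1 f=9]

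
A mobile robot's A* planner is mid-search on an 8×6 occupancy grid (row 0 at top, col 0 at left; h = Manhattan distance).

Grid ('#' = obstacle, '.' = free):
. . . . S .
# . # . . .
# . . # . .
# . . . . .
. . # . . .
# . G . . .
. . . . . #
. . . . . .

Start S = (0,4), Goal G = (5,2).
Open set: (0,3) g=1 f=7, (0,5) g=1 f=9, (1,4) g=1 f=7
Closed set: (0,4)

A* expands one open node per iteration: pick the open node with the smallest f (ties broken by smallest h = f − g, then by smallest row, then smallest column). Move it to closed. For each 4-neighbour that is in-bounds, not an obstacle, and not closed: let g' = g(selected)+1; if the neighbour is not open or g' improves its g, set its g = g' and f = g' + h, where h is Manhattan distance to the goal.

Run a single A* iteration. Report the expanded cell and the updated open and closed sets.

step 1: expand (0,3) (f=7, h=6) → closed; open now [(0,2) g=2 f=7, (0,5) g=1 f=9, (1,3) g=2 f=7, (1,4) g=1 f=7]

expanded=(0,3); open=[(0,2) g=2 f=7, (0,5) g=1 f=9, (1,3) g=2 f=7, (1,4) g=1 f=7]; closed=[(0,3), (0,4)]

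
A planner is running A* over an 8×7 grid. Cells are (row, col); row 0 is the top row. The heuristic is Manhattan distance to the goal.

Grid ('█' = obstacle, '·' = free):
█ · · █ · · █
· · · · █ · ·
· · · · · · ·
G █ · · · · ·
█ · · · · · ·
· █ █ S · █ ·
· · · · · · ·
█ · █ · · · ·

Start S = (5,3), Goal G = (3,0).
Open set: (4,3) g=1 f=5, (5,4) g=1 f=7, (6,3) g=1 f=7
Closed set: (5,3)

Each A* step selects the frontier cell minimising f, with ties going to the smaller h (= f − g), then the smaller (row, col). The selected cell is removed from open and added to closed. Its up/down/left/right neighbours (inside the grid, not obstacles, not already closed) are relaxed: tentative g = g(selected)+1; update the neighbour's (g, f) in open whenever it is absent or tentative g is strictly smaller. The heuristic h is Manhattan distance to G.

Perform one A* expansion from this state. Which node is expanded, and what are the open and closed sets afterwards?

step 1: expand (4,3) (f=5, h=4) → closed; open now [(3,3) g=2 f=5, (4,2) g=2 f=5, (4,4) g=2 f=7, (5,4) g=1 f=7, (6,3) g=1 f=7]

expanded=(4,3); open=[(3,3) g=2 f=5, (4,2) g=2 f=5, (4,4) g=2 f=7, (5,4) g=1 f=7, (6,3) g=1 f=7]; closed=[(4,3), (5,3)]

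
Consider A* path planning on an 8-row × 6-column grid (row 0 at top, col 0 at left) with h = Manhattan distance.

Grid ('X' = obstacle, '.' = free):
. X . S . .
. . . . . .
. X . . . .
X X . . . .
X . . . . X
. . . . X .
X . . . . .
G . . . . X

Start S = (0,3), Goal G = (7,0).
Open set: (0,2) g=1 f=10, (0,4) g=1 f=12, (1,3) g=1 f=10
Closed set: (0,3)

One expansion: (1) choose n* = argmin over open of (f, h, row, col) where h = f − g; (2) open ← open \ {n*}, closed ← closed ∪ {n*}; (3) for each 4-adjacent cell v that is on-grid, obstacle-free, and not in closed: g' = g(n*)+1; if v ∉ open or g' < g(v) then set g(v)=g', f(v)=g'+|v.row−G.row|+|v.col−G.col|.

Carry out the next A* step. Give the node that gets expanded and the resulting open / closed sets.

expanded=(0,2); open=[(0,4) g=1 f=12, (1,2) g=2 f=10, (1,3) g=1 f=10]; closed=[(0,2), (0,3)]

step 1: expand (0,2) (f=10, h=9) → closed; open now [(0,4) g=1 f=12, (1,2) g=2 f=10, (1,3) g=1 f=10]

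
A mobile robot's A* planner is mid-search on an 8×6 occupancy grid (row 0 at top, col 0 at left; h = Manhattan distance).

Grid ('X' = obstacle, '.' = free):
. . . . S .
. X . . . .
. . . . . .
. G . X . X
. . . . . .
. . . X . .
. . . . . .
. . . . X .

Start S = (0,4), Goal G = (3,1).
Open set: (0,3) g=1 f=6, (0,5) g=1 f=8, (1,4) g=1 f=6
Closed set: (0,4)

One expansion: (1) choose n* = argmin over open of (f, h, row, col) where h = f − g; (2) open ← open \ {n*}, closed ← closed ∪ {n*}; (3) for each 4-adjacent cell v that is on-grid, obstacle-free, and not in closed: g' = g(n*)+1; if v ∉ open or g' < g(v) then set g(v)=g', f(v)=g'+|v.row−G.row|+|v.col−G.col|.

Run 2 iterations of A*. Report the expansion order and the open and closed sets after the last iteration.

step 1: expand (0,3) (f=6, h=5) → closed; open now [(0,2) g=2 f=6, (0,5) g=1 f=8, (1,3) g=2 f=6, (1,4) g=1 f=6]
step 2: expand (0,2) (f=6, h=4) → closed; open now [(0,1) g=3 f=6, (0,5) g=1 f=8, (1,2) g=3 f=6, (1,3) g=2 f=6, (1,4) g=1 f=6]

order=[(0,3) → (0,2)]; open=[(0,1) g=3 f=6, (0,5) g=1 f=8, (1,2) g=3 f=6, (1,3) g=2 f=6, (1,4) g=1 f=6]; closed=[(0,2), (0,3), (0,4)]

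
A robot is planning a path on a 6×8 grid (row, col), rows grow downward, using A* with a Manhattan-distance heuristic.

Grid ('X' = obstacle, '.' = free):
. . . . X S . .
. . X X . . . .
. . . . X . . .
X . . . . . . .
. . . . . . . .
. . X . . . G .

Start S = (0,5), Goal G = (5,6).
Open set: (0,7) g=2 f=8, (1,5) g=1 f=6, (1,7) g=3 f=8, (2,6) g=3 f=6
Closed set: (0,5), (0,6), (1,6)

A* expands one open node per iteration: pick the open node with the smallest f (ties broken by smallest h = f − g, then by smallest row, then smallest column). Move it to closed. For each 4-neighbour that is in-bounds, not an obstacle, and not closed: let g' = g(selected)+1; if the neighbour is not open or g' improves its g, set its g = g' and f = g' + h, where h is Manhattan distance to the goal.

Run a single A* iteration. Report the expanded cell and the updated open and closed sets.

expanded=(2,6); open=[(0,7) g=2 f=8, (1,5) g=1 f=6, (1,7) g=3 f=8, (2,5) g=4 f=8, (2,7) g=4 f=8, (3,6) g=4 f=6]; closed=[(0,5), (0,6), (1,6), (2,6)]

step 1: expand (2,6) (f=6, h=3) → closed; open now [(0,7) g=2 f=8, (1,5) g=1 f=6, (1,7) g=3 f=8, (2,5) g=4 f=8, (2,7) g=4 f=8, (3,6) g=4 f=6]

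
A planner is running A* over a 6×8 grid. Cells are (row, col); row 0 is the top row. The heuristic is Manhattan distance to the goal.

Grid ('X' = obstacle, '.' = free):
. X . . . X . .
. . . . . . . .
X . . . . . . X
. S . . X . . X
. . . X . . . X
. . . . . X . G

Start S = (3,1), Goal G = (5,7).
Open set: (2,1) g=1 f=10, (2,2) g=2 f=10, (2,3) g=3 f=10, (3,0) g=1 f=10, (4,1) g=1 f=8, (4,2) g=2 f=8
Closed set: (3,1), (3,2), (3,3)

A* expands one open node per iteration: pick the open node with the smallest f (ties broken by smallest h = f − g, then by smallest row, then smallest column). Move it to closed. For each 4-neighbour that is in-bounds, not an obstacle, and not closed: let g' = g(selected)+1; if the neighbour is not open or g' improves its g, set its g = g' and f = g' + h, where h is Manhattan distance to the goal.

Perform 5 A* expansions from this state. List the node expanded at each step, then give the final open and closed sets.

step 1: expand (4,2) (f=8, h=6) → closed; open now [(2,1) g=1 f=10, (2,2) g=2 f=10, (2,3) g=3 f=10, (3,0) g=1 f=10, (4,1) g=1 f=8, (5,2) g=3 f=8]
step 2: expand (5,2) (f=8, h=5) → closed; open now [(2,1) g=1 f=10, (2,2) g=2 f=10, (2,3) g=3 f=10, (3,0) g=1 f=10, (4,1) g=1 f=8, (5,1) g=4 f=10, (5,3) g=4 f=8]
step 3: expand (5,3) (f=8, h=4) → closed; open now [(2,1) g=1 f=10, (2,2) g=2 f=10, (2,3) g=3 f=10, (3,0) g=1 f=10, (4,1) g=1 f=8, (5,1) g=4 f=10, (5,4) g=5 f=8]
step 4: expand (5,4) (f=8, h=3) → closed; open now [(2,1) g=1 f=10, (2,2) g=2 f=10, (2,3) g=3 f=10, (3,0) g=1 f=10, (4,1) g=1 f=8, (4,4) g=6 f=10, (5,1) g=4 f=10]
step 5: expand (4,1) (f=8, h=7) → closed; open now [(2,1) g=1 f=10, (2,2) g=2 f=10, (2,3) g=3 f=10, (3,0) g=1 f=10, (4,0) g=2 f=10, (4,4) g=6 f=10, (5,1) g=2 f=8]

order=[(4,2) → (5,2) → (5,3) → (5,4) → (4,1)]; open=[(2,1) g=1 f=10, (2,2) g=2 f=10, (2,3) g=3 f=10, (3,0) g=1 f=10, (4,0) g=2 f=10, (4,4) g=6 f=10, (5,1) g=2 f=8]; closed=[(3,1), (3,2), (3,3), (4,1), (4,2), (5,2), (5,3), (5,4)]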